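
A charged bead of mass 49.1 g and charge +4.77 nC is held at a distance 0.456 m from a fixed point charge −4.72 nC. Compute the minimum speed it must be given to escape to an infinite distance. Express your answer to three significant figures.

4.25×10⁻³ m/s

To just escape, total mechanical energy must reach zero at infinity: ½mv²_min + U = 0, so ½mv²_min = −U = |kQq|/r.
|U| = |kQq|/r = (8.99×10⁹ N·m²/C²)(4.72×10⁻⁹)(4.77×10⁻⁹)/(0.456) = 4.44×10⁻⁷ J.
v_min = √(2|U|/m) = √(2·4.44×10⁻⁷/0.0491) = 4.25×10⁻³ m/s.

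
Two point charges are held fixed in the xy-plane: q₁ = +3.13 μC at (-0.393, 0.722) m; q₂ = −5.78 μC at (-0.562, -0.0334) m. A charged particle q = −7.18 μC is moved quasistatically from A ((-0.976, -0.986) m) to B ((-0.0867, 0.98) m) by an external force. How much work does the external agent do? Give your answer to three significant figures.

For quasistatic motion the external work equals the change in potential energy: W_ext = qΔV = q(V_B − V_A).
At A: distances to the source charges are 1.80 m, 1.04 m; V_A = Σ kqᵢ/rᵢ = -3.44×10⁴ V.
At B: distances to the source charges are 0.400 m, 1.12 m; V_B = Σ kqᵢ/rᵢ = 2.38×10⁴ V.
ΔV = V_B − V_A = 5.83×10⁴ V.
W_ext = qΔV = (-7.18×10⁻⁶ C)(5.83×10⁴ V) = -0.418 J.

-0.418 J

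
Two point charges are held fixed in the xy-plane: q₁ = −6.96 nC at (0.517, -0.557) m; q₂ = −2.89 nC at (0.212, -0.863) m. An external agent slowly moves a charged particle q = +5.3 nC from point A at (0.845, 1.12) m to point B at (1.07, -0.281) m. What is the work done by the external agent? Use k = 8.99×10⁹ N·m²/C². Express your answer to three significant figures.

For quasistatic motion the external work equals the change in potential energy: W_ext = qΔV = q(V_B − V_A).
At A: distances to the source charges are 1.71 m, 2.08 m; V_A = Σ kqᵢ/rᵢ = -49.1 V.
At B: distances to the source charges are 0.618 m, 1.04 m; V_B = Σ kqᵢ/rᵢ = -126 V.
ΔV = V_B − V_A = -77.2 V.
W_ext = qΔV = (5.30×10⁻⁹ C)(-77.2 V) = -4.09×10⁻⁷ J.

-4.09×10⁻⁷ J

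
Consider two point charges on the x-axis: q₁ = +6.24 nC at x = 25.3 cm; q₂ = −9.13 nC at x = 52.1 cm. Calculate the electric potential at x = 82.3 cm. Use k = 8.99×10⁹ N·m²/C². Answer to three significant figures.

Electric potential is a scalar, so the contributions from each charge add algebraically: V = Σ kqᵢ/rᵢ.
Distances from the field point to each charge: r₁ = 0.570 m, r₂ = 0.302 m.
V = k[(6.24×10⁻⁹)/(0.570) + (-9.13×10⁻⁹)/(0.302)] = -173 V.

-173 V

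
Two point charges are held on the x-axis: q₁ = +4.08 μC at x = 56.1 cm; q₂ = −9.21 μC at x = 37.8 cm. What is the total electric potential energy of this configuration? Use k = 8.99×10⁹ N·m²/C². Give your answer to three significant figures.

-1.85 J

The assembly work is the sum of pairwise potential energies, U = Σ_{i<j} kqᵢqⱼ/rᵢⱼ.
Pair separations: r₁₂ = 0.183 m.
U = (-1.85) = -1.85 J.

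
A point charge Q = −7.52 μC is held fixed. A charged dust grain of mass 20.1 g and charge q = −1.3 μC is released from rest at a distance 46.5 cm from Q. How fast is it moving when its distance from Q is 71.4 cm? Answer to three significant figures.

Only the electrostatic force acts, so mechanical energy is conserved: ½mv² = U₁ − U₂ = kQq(1/r₁ − 1/r₂).
U₁ − U₂ = (8.99×10⁹ N·m²/C²)(-7.52×10⁻⁶ C)(-1.30×10⁻⁶ C)(1/0.465 − 1/0.714) = 0.0659 J.
v = √(2·0.0659/0.0201) = 2.56 m/s.

2.56 m/s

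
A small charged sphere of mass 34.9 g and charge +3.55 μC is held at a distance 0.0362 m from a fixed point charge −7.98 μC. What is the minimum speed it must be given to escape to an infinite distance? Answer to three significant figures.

To just escape, total mechanical energy must reach zero at infinity: ½mv²_min + U = 0, so ½mv²_min = −U = |kQq|/r.
|U| = |kQq|/r = (8.99×10⁹ N·m²/C²)(7.98×10⁻⁶)(3.55×10⁻⁶)/(0.0362) = 7.04 J.
v_min = √(2|U|/m) = √(2·7.04/0.0349) = 20.1 m/s.

20.1 m/s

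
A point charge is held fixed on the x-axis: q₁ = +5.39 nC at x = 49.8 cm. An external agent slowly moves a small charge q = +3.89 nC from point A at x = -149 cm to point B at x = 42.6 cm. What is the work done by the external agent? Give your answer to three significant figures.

2.52×10⁻⁶ J

For quasistatic motion the external work equals the change in potential energy: W_ext = qΔV = q(V_B − V_A).
At A: distance to the source charge is 1.99 m; V_A = kq₁/r = 24.4 V.
At B: distance to the source charge is 0.0720 m; V_B = kq₁/r = 673 V.
ΔV = V_B − V_A = 649 V.
W_ext = qΔV = (3.89×10⁻⁹ C)(649 V) = 2.52×10⁻⁶ J.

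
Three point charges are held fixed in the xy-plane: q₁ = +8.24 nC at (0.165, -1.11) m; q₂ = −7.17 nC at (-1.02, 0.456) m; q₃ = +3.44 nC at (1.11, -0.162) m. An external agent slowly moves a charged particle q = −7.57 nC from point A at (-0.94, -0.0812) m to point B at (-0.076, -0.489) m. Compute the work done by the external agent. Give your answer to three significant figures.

-1.08×10⁻⁶ J

For quasistatic motion the external work equals the change in potential energy: W_ext = qΔV = q(V_B − V_A).
At A: distances to the source charges are 1.51 m, 0.543 m, 2.05 m; V_A = Σ kqᵢ/rᵢ = -54.5 V.
At B: distances to the source charges are 0.666 m, 1.34 m, 1.23 m; V_B = Σ kqᵢ/rᵢ = 88.1 V.
ΔV = V_B − V_A = 143 V.
W_ext = qΔV = (-7.57×10⁻⁹ C)(143 V) = -1.08×10⁻⁶ J.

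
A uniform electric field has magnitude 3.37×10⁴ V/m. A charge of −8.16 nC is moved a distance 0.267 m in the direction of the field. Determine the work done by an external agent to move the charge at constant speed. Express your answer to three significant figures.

The potential change for a displacement 0.267 m in the direction of the field is ΔV = −Ed = -9000 V.
W_ext = qΔV = 7.34×10⁻⁵ J.

7.34×10⁻⁵ J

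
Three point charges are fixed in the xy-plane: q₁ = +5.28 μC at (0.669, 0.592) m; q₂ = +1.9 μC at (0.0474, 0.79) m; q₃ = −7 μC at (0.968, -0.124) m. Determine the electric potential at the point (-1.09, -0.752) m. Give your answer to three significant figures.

The total potential is the scalar sum of each charge's contribution, V = Σ kqᵢ/rᵢ.
Distances from the field point to each charge: r₁ = 2.21 m, r₂ = 1.92 m, r₃ = 2.15 m.
V = k[(5.28×10⁻⁶)/(2.21) + (1.90×10⁻⁶)/(1.92) + (-7.00×10⁻⁶)/(2.15)] = 1110 V.

1110 V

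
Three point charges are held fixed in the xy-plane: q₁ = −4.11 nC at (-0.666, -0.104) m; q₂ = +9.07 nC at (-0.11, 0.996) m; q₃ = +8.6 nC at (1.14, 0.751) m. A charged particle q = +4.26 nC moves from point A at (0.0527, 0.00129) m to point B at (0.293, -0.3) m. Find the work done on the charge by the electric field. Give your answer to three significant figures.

3.82×10⁻⁸ J

The work done by the electric force is W_field = −ΔU = −q(V_B − V_A) = q(V_A − V_B).
At A: distances to the source charges are 0.726 m, 1.01 m, 1.32 m; V_A = Σ kqᵢ/rᵢ = 88.6 V.
At B: distances to the source charges are 0.979 m, 1.36 m, 1.35 m; V_B = Σ kqᵢ/rᵢ = 79.6 V.
ΔV = V_B − V_A = -8.96 V.
W_field = −qΔV = −(4.26×10⁻⁹ C)(-8.96 V) = 3.82×10⁻⁸ J.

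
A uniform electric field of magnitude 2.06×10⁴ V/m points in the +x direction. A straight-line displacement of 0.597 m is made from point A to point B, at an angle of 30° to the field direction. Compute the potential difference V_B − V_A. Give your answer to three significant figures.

Only the component of displacement along E changes the potential: ΔV = −E·d·cosθ.
ΔV = −(2.06×10⁴ V/m)(0.597 m)cos30° = -1.07×10⁴ V.

-1.07×10⁴ V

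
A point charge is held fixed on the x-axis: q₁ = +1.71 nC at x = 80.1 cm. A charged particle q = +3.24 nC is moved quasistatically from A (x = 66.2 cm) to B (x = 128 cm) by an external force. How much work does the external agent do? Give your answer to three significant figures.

-2.54×10⁻⁷ J

For quasistatic motion the external work equals the change in potential energy: W_ext = qΔV = q(V_B − V_A).
At A: distance to the source charge is 0.139 m; V_A = kq₁/r = 111 V.
At B: distance to the source charge is 0.479 m; V_B = kq₁/r = 32.1 V.
ΔV = V_B − V_A = -78.5 V.
W_ext = qΔV = (3.24×10⁻⁹ C)(-78.5 V) = -2.54×10⁻⁷ J.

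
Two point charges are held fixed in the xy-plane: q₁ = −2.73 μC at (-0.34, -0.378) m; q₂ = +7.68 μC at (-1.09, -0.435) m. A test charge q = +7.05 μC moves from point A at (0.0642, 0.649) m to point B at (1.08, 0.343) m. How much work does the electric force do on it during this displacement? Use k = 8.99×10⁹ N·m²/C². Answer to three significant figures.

0.0481 J

The work done by the electric force is W_field = −ΔU = −q(V_B − V_A) = q(V_A − V_B).
At A: distances to the source charges are 1.10 m, 1.58 m; V_A = Σ kqᵢ/rᵢ = 2.14×10⁴ V.
At B: distances to the source charges are 1.59 m, 2.31 m; V_B = Σ kqᵢ/rᵢ = 1.45×10⁴ V.
ΔV = V_B − V_A = -6830 V.
W_field = −qΔV = −(7.05×10⁻⁶ C)(-6830 V) = 0.0481 J.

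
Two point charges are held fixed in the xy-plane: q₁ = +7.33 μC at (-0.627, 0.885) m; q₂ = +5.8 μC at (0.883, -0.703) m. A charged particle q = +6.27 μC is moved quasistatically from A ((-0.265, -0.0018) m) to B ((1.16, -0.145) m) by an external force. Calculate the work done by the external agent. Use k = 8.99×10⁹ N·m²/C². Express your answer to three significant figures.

For quasistatic motion the external work equals the change in potential energy: W_ext = qΔV = q(V_B − V_A).
At A: distances to the source charges are 0.958 m, 1.35 m; V_A = Σ kqᵢ/rᵢ = 1.08×10⁵ V.
At B: distances to the source charges are 2.06 m, 0.623 m; V_B = Σ kqᵢ/rᵢ = 1.16×10⁵ V.
ΔV = V_B − V_A = 8090 V.
W_ext = qΔV = (6.27×10⁻⁶ C)(8090 V) = 0.0507 J.

0.0507 J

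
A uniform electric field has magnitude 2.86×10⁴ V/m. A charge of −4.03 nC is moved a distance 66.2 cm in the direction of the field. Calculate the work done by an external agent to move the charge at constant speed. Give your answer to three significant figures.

The potential change for a displacement 66.2 cm in the direction of the field is ΔV = −Ed = -1.89×10⁴ V.
W_ext = qΔV = 7.63×10⁻⁵ J.

7.63×10⁻⁵ J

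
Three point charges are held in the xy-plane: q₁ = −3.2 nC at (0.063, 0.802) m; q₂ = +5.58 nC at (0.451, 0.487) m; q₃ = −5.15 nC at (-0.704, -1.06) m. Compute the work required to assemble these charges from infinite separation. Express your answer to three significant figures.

The assembly work is the sum of pairwise potential energies, U = Σ_{i<j} kqᵢqⱼ/rᵢⱼ.
Pair separations: r₁₂ = 0.500 m, r₁₃ = 2.01 m, r₂₃ = 1.93 m.
U = (-3.21×10⁻⁷) + (7.36×10⁻⁸) + (-1.34×10⁻⁷) = -3.81×10⁻⁷ J.

-3.81×10⁻⁷ J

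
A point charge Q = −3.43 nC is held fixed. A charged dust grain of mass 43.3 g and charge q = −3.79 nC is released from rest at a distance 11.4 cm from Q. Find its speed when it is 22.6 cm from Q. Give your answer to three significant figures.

4.84×10⁻³ m/s

Only the electrostatic force acts, so mechanical energy is conserved: ½mv² = U₁ − U₂ = kQq(1/r₁ − 1/r₂).
U₁ − U₂ = (8.99×10⁹ N·m²/C²)(-3.43×10⁻⁹ C)(-3.79×10⁻⁹ C)(1/0.114 − 1/0.226) = 5.08×10⁻⁷ J.
v = √(2·5.08×10⁻⁷/0.0433) = 4.84×10⁻³ m/s.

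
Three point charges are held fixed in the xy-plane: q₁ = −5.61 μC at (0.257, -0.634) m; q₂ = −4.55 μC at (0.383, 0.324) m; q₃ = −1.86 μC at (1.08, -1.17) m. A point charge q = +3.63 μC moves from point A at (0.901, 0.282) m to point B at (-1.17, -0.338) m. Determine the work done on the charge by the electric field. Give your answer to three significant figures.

-0.252 J

The work done by the electric force is W_field = −ΔU = −q(V_B − V_A) = q(V_A − V_B).
At A: distances to the source charges are 1.12 m, 0.520 m, 1.46 m; V_A = Σ kqᵢ/rᵢ = -1.35×10⁵ V.
At B: distances to the source charges are 1.46 m, 1.69 m, 2.40 m; V_B = Σ kqᵢ/rᵢ = -6.58×10⁴ V.
ΔV = V_B − V_A = 6.94×10⁴ V.
W_field = −qΔV = −(3.63×10⁻⁶ C)(6.94×10⁴ V) = -0.252 J.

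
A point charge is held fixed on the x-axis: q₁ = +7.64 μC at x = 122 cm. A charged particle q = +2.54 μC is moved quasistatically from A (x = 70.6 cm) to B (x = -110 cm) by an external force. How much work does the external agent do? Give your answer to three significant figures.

-0.264 J

For quasistatic motion the external work equals the change in potential energy: W_ext = qΔV = q(V_B − V_A).
At A: distance to the source charge is 0.514 m; V_A = kq₁/r = 1.34×10⁵ V.
At B: distance to the source charge is 2.32 m; V_B = kq₁/r = 2.96×10⁴ V.
ΔV = V_B − V_A = -1.04×10⁵ V.
W_ext = qΔV = (2.54×10⁻⁶ C)(-1.04×10⁵ V) = -0.264 J.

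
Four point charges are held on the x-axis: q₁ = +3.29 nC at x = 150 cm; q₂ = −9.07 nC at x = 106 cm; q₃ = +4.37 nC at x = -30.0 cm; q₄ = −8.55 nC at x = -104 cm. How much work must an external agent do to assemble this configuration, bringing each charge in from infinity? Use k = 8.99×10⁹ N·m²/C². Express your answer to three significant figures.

The work to assemble the configuration equals its total potential energy, U = Σ kqᵢqⱼ/rᵢⱼ over all pairs.
Pair separations: r₁₂ = 0.440 m, r₁₃ = 1.80 m, r₁₄ = 2.54 m, r₂₃ = 1.36 m, r₂₄ = 2.10 m, r₃₄ = 0.740 m.
Summing all 6 pair terms gives U = -1.02×10⁻⁶ J.

-1.02×10⁻⁶ J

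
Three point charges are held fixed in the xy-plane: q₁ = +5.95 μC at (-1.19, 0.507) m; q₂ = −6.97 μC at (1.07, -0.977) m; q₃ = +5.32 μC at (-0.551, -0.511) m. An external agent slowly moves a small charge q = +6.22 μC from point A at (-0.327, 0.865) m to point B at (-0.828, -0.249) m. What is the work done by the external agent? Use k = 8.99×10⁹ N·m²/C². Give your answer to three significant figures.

0.585 J

For quasistatic motion the external work equals the change in potential energy: W_ext = qΔV = q(V_B − V_A).
At A: distances to the source charges are 0.934 m, 2.31 m, 1.39 m; V_A = Σ kqᵢ/rᵢ = 6.45×10⁴ V.
At B: distances to the source charges are 0.838 m, 2.03 m, 0.381 m; V_B = Σ kqᵢ/rᵢ = 1.58×10⁵ V.
ΔV = V_B − V_A = 9.40×10⁴ V.
W_ext = qΔV = (6.22×10⁻⁶ C)(9.40×10⁴ V) = 0.585 J.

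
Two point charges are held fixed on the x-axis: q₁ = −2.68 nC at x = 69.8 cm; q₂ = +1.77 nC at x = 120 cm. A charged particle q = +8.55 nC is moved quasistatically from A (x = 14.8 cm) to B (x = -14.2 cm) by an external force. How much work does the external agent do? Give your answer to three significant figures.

1.01×10⁻⁷ J

For quasistatic motion the external work equals the change in potential energy: W_ext = qΔV = q(V_B − V_A).
At A: distances to the source charges are 0.550 m, 1.05 m; V_A = Σ kqᵢ/rᵢ = -28.7 V.
At B: distances to the source charges are 0.840 m, 1.34 m; V_B = Σ kqᵢ/rᵢ = -16.8 V.
ΔV = V_B − V_A = 11.9 V.
W_ext = qΔV = (8.55×10⁻⁹ C)(11.9 V) = 1.01×10⁻⁷ J.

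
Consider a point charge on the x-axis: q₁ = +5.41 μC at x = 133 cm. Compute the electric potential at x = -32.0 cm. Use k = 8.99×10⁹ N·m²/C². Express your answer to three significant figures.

2.95×10⁴ V

Electric potential is a scalar, so the contributions from each charge add algebraically: V = Σ kqᵢ/rᵢ.
V = k[(5.41×10⁻⁶)/(1.65)] = 2.95×10⁴ V.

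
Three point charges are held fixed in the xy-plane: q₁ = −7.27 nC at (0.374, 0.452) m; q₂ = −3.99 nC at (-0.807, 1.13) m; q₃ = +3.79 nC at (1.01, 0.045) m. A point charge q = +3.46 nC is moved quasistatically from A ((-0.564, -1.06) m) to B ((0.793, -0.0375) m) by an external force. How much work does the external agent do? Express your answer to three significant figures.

For quasistatic motion the external work equals the change in potential energy: W_ext = qΔV = q(V_B − V_A).
At A: distances to the source charges are 1.78 m, 2.20 m, 1.92 m; V_A = Σ kqᵢ/rᵢ = -35.3 V.
At B: distances to the source charges are 0.644 m, 1.98 m, 0.232 m; V_B = Σ kqᵢ/rᵢ = 27.2 V.
ΔV = V_B − V_A = 62.5 V.
W_ext = qΔV = (3.46×10⁻⁹ C)(62.5 V) = 2.16×10⁻⁷ J.

2.16×10⁻⁷ J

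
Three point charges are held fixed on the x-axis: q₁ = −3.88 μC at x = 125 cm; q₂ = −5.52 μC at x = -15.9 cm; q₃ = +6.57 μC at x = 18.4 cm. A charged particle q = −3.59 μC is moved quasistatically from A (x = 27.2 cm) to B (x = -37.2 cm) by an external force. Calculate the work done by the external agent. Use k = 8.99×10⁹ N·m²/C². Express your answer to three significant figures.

2.40 J

For quasistatic motion the external work equals the change in potential energy: W_ext = qΔV = q(V_B − V_A).
At A: distances to the source charges are 0.978 m, 0.431 m, 0.0880 m; V_A = Σ kqᵢ/rᵢ = 5.20×10⁵ V.
At B: distances to the source charges are 1.62 m, 0.213 m, 0.556 m; V_B = Σ kqᵢ/rᵢ = -1.48×10⁵ V.
ΔV = V_B − V_A = -6.69×10⁵ V.
W_ext = qΔV = (-3.59×10⁻⁶ C)(-6.69×10⁵ V) = 2.40 J.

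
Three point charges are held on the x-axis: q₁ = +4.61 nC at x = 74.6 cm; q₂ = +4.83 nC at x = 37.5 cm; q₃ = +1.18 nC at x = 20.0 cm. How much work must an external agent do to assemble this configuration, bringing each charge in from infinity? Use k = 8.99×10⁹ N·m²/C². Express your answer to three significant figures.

The assembly work is the sum of pairwise potential energies, U = Σ_{i<j} kqᵢqⱼ/rᵢⱼ.
Pair separations: r₁₂ = 0.371 m, r₁₃ = 0.546 m, r₂₃ = 0.175 m.
U = (5.40×10⁻⁷) + (8.96×10⁻⁸) + (2.93×10⁻⁷) = 9.22×10⁻⁷ J.

9.22×10⁻⁷ J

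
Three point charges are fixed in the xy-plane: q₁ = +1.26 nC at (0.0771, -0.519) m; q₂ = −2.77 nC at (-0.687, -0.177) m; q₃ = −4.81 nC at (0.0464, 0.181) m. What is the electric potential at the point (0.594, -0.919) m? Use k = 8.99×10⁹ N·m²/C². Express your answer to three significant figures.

-34.7 V

Electric potential is a scalar, so the contributions from each charge add algebraically: V = Σ kqᵢ/rᵢ.
Distances from the field point to each charge: r₁ = 0.654 m, r₂ = 1.48 m, r₃ = 1.23 m.
V = k[(1.26×10⁻⁹)/(0.654) + (-2.77×10⁻⁹)/(1.48) + (-4.81×10⁻⁹)/(1.23)] = -34.7 V.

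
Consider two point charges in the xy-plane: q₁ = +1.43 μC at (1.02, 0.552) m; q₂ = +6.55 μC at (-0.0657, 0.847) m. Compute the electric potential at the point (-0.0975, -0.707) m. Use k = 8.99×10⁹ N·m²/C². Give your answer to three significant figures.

The total potential is the scalar sum of each charge's contribution, V = Σ kqᵢ/rᵢ.
Distances from the field point to each charge: r₁ = 1.68 m, r₂ = 1.55 m.
V = k[(1.43×10⁻⁶)/(1.68) + (6.55×10⁻⁶)/(1.55)] = 4.55×10⁴ V.

4.55×10⁴ V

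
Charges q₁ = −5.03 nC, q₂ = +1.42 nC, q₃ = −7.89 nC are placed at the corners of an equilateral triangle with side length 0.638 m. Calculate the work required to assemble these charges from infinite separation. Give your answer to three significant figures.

3.01×10⁻⁷ J

The work to assemble the configuration equals its total potential energy, U = Σ kqᵢqⱼ/rᵢⱼ over all pairs.
All three pair separations equal the side length, 0.638 m.
U = (-1.01×10⁻⁷) + (5.59×10⁻⁷) + (-1.58×10⁻⁷) = 3.01×10⁻⁷ J.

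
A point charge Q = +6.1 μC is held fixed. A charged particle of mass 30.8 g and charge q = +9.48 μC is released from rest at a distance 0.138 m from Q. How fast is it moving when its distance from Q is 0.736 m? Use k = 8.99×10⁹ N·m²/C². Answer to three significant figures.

14.1 m/s

Only the electrostatic force acts, so mechanical energy is conserved: ½mv² = U₁ − U₂ = kQq(1/r₁ − 1/r₂).
U₁ − U₂ = (8.99×10⁹ N·m²/C²)(6.10×10⁻⁶ C)(9.48×10⁻⁶ C)(1/0.138 − 1/0.736) = 3.06 J.
v = √(2·3.06/0.0308) = 14.1 m/s.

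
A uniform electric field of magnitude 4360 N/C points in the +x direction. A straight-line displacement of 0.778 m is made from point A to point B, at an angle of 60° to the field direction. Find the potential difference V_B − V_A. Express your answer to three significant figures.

-1700 V

Only the component of displacement along E changes the potential: ΔV = −E·d·cosθ.
ΔV = −(4360 V/m)(0.778 m)cos60° = -1700 V.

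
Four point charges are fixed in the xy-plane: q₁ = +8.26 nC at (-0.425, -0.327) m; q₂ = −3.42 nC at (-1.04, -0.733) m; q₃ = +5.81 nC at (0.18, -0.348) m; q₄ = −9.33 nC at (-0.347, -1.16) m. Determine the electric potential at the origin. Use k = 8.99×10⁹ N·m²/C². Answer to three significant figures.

Electric potential is a scalar, so the contributions from each charge add algebraically: V = Σ kqᵢ/rᵢ.
Distances from the field point to each charge: r₁ = 0.536 m, r₂ = 1.27 m, r₃ = 0.392 m, r₄ = 1.21 m.
V = k[(8.26×10⁻⁹)/(0.536) + (-3.42×10⁻⁹)/(1.27) + (5.81×10⁻⁹)/(0.392) + (-9.33×10⁻⁹)/(1.21)] = 178 V.

178 V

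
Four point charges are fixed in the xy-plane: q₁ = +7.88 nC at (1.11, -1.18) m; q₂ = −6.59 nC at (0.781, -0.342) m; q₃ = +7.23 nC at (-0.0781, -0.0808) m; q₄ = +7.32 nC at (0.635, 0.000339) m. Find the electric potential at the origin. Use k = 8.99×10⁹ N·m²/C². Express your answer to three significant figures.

The total potential is the scalar sum of each charge's contribution, V = Σ kqᵢ/rᵢ.
Distances from the field point to each charge: r₁ = 1.62 m, r₂ = 0.853 m, r₃ = 0.112 m, r₄ = 0.635 m.
V = k[(7.88×10⁻⁹)/(1.62) + (-6.59×10⁻⁹)/(0.853) + (7.23×10⁻⁹)/(0.112) + (7.32×10⁻⁹)/(0.635)] = 656 V.

656 V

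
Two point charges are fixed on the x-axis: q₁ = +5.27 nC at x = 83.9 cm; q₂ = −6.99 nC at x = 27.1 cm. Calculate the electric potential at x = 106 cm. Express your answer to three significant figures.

135 V

Electric potential is a scalar, so the contributions from each charge add algebraically: V = Σ kqᵢ/rᵢ.
Distances from the field point to each charge: r₁ = 0.221 m, r₂ = 0.789 m.
V = k[(5.27×10⁻⁹)/(0.221) + (-6.99×10⁻⁹)/(0.789)] = 135 V.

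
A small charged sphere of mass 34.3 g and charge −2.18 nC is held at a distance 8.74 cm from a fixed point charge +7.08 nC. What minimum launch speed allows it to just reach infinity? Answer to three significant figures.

To just escape, total mechanical energy must reach zero at infinity: ½mv²_min + U = 0, so ½mv²_min = −U = |kQq|/r.
|U| = |kQq|/r = (8.99×10⁹ N·m²/C²)(7.08×10⁻⁹)(2.18×10⁻⁹)/(0.0874) = 1.59×10⁻⁶ J.
v_min = √(2|U|/m) = √(2·1.59×10⁻⁶/0.0343) = 9.62×10⁻³ m/s.

9.62×10⁻³ m/s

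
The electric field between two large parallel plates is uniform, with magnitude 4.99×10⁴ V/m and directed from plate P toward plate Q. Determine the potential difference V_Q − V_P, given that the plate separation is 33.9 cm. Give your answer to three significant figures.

In a uniform field, potential decreases in the direction of E: ΔV = −E·d for a displacement d parallel to E.
Going from P to Q is a displacement of 33.9 cm along the field, so V_Q − V_P = −Ed = -1.69×10⁴ V.

-1.69×10⁴ V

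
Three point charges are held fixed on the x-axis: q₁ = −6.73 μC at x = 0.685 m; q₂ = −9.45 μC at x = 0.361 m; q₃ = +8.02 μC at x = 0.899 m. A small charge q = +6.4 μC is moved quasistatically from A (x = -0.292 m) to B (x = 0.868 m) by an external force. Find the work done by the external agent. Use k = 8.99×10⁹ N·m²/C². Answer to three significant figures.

For quasistatic motion the external work equals the change in potential energy: W_ext = qΔV = q(V_B − V_A).
At A: distances to the source charges are 0.977 m, 0.653 m, 1.19 m; V_A = Σ kqᵢ/rᵢ = -1.31×10⁵ V.
At B: distances to the source charges are 0.183 m, 0.507 m, 0.0310 m; V_B = Σ kqᵢ/rᵢ = 1.83×10⁶ V.
ΔV = V_B − V_A = 1.96×10⁶ V.
W_ext = qΔV = (6.40×10⁻⁶ C)(1.96×10⁶ V) = 12.5 J.

12.5 J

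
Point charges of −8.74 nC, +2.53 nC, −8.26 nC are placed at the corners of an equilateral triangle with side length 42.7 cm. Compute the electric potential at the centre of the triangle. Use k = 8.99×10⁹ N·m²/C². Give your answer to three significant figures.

-528 V

The total potential is the scalar sum of each charge's contribution, V = Σ kqᵢ/rᵢ.
The distance from each vertex to the centroid is a/√3 = 0.247 m.
V = k[(-8.74×10⁻⁹)/(0.247) + (2.53×10⁻⁹)/(0.247) + (-8.26×10⁻⁹)/(0.247)] = -528 V.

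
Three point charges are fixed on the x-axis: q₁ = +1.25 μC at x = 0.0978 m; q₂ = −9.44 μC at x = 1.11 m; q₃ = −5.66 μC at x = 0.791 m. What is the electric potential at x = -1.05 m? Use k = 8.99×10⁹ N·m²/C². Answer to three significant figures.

The total potential is the scalar sum of each charge's contribution, V = Σ kqᵢ/rᵢ.
Distances from the field point to each charge: r₁ = 1.15 m, r₂ = 2.16 m, r₃ = 1.84 m.
V = k[(1.25×10⁻⁶)/(1.15) + (-9.44×10⁻⁶)/(2.16) + (-5.66×10⁻⁶)/(1.84)] = -5.71×10⁴ V.

-5.71×10⁴ V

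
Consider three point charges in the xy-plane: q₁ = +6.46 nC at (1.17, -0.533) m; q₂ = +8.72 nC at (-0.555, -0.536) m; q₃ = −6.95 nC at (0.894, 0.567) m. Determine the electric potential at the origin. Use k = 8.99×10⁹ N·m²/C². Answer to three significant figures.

87.8 V

The total potential is the scalar sum of each charge's contribution, V = Σ kqᵢ/rᵢ.
Distances from the field point to each charge: r₁ = 1.29 m, r₂ = 0.772 m, r₃ = 1.06 m.
V = k[(6.46×10⁻⁹)/(1.29) + (8.72×10⁻⁹)/(0.772) + (-6.95×10⁻⁹)/(1.06)] = 87.8 V.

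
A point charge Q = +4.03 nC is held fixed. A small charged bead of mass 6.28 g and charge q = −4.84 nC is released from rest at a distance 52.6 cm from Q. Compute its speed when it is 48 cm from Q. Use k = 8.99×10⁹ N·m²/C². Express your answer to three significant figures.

3.19×10⁻³ m/s

Only the electrostatic force acts, so mechanical energy is conserved: ½mv² = U₁ − U₂ = kQq(1/r₁ − 1/r₂).
U₁ − U₂ = (8.99×10⁹ N·m²/C²)(4.03×10⁻⁹ C)(-4.84×10⁻⁹ C)(1/0.526 − 1/0.480) = 3.19×10⁻⁸ J.
v = √(2·3.19×10⁻⁸/6.28×10⁻³) = 3.19×10⁻³ m/s.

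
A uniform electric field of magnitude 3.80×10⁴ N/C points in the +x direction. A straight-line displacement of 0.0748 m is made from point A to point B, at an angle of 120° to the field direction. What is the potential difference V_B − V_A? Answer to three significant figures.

Only the component of displacement along E changes the potential: ΔV = −E·d·cosθ.
ΔV = −(3.80×10⁴ V/m)(0.0748 m)cos120° = 1420 V.

1420 V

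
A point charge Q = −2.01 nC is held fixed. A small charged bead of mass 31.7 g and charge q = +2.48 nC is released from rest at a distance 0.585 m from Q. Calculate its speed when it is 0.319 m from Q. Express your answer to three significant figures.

2.01×10⁻³ m/s

Only the electrostatic force acts, so mechanical energy is conserved: ½mv² = U₁ − U₂ = kQq(1/r₁ − 1/r₂).
U₁ − U₂ = (8.99×10⁹ N·m²/C²)(-2.01×10⁻⁹ C)(2.48×10⁻⁹ C)(1/0.585 − 1/0.319) = 6.39×10⁻⁸ J.
v = √(2·6.39×10⁻⁸/0.0317) = 2.01×10⁻³ m/s.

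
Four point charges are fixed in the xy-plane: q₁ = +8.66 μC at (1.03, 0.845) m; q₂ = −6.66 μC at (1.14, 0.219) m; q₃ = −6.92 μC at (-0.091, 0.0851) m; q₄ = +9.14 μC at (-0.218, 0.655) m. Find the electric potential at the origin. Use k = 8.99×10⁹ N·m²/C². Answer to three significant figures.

-3.73×10⁵ V

The total potential is the scalar sum of each charge's contribution, V = Σ kqᵢ/rᵢ.
Distances from the field point to each charge: r₁ = 1.33 m, r₂ = 1.16 m, r₃ = 0.125 m, r₄ = 0.690 m.
V = k[(8.66×10⁻⁶)/(1.33) + (-6.66×10⁻⁶)/(1.16) + (-6.92×10⁻⁶)/(0.125) + (9.14×10⁻⁶)/(0.690)] = -3.73×10⁵ V.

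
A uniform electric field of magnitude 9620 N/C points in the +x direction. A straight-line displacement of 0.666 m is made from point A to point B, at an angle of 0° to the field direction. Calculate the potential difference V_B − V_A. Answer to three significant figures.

Only the component of displacement along E changes the potential: ΔV = −E·d·cosθ.
ΔV = −(9620 V/m)(0.666 m)cos0° = -6410 V.

-6410 V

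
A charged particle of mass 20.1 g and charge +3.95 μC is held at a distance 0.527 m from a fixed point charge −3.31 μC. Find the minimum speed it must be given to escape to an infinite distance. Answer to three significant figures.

To just escape, total mechanical energy must reach zero at infinity: ½mv²_min + U = 0, so ½mv²_min = −U = |kQq|/r.
|U| = |kQq|/r = (8.99×10⁹ N·m²/C²)(3.31×10⁻⁶)(3.95×10⁻⁶)/(0.527) = 0.223 J.
v_min = √(2|U|/m) = √(2·0.223/0.0201) = 4.71 m/s.

4.71 m/s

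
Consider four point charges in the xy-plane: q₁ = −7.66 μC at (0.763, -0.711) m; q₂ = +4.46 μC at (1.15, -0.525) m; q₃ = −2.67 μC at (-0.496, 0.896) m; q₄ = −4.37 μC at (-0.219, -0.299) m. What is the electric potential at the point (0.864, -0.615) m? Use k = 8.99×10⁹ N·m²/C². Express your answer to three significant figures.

-4.07×10⁵ V

Electric potential is a scalar, so the contributions from each charge add algebraically: V = Σ kqᵢ/rᵢ.
Distances from the field point to each charge: r₁ = 0.139 m, r₂ = 0.300 m, r₃ = 2.03 m, r₄ = 1.13 m.
V = k[(-7.66×10⁻⁶)/(0.139) + (4.46×10⁻⁶)/(0.300) + (-2.67×10⁻⁶)/(2.03) + (-4.37×10⁻⁶)/(1.13)] = -4.07×10⁵ V.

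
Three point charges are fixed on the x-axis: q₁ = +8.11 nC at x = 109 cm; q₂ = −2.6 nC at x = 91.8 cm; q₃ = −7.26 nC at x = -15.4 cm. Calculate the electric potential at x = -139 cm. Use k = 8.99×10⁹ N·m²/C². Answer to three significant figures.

-33.5 V

Electric potential is a scalar, so the contributions from each charge add algebraically: V = Σ kqᵢ/rᵢ.
Distances from the field point to each charge: r₁ = 2.48 m, r₂ = 2.31 m, r₃ = 1.24 m.
V = k[(8.11×10⁻⁹)/(2.48) + (-2.60×10⁻⁹)/(2.31) + (-7.26×10⁻⁹)/(1.24)] = -33.5 V.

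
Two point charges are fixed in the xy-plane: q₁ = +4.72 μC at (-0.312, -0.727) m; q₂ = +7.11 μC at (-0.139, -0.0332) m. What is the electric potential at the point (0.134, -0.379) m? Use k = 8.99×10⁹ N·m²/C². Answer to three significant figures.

2.20×10⁵ V

The total potential is the scalar sum of each charge's contribution, V = Σ kqᵢ/rᵢ.
Distances from the field point to each charge: r₁ = 0.566 m, r₂ = 0.441 m.
V = k[(4.72×10⁻⁶)/(0.566) + (7.11×10⁻⁶)/(0.441)] = 2.20×10⁵ V.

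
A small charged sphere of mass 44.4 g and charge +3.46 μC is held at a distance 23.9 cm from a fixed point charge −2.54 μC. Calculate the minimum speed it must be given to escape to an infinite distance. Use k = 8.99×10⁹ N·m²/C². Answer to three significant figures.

3.86 m/s

To just escape, total mechanical energy must reach zero at infinity: ½mv²_min + U = 0, so ½mv²_min = −U = |kQq|/r.
|U| = |kQq|/r = (8.99×10⁹ N·m²/C²)(2.54×10⁻⁶)(3.46×10⁻⁶)/(0.239) = 0.331 J.
v_min = √(2|U|/m) = √(2·0.331/0.0444) = 3.86 m/s.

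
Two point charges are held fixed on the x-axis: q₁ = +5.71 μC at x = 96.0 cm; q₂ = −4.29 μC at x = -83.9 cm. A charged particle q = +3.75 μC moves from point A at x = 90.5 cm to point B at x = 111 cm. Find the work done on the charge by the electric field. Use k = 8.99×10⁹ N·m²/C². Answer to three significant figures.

The work done by the electric force is W_field = −ΔU = −q(V_B − V_A) = q(V_A − V_B).
At A: distances to the source charges are 0.0550 m, 1.74 m; V_A = Σ kqᵢ/rᵢ = 9.11×10⁵ V.
At B: distances to the source charges are 0.150 m, 1.95 m; V_B = Σ kqᵢ/rᵢ = 3.22×10⁵ V.
ΔV = V_B − V_A = -5.89×10⁵ V.
W_field = −qΔV = −(3.75×10⁻⁶ C)(-5.89×10⁵ V) = 2.21 J.

2.21 J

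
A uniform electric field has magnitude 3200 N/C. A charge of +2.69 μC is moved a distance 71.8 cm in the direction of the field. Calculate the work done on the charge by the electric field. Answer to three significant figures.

The potential change for a displacement 71.8 cm in the direction of the field is ΔV = −Ed = -2300 V.
W_field = −qΔV = 6.18×10⁻³ J.

6.18×10⁻³ J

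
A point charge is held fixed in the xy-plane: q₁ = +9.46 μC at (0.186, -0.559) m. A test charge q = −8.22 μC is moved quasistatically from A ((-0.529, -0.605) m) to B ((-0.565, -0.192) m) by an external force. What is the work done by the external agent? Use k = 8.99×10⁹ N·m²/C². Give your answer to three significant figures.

For quasistatic motion the external work equals the change in potential energy: W_ext = qΔV = q(V_B − V_A).
At A: distance to the source charge is 0.716 m; V_A = kq₁/r = 1.19×10⁵ V.
At B: distance to the source charge is 0.836 m; V_B = kq₁/r = 1.02×10⁵ V.
ΔV = V_B − V_A = -1.70×10⁴ V.
W_ext = qΔV = (-8.22×10⁻⁶ C)(-1.70×10⁴ V) = 0.139 J.

0.139 J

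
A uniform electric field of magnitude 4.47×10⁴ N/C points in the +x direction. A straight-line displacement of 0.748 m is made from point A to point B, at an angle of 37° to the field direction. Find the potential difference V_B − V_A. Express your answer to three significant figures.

-2.67×10⁴ V

Only the component of displacement along E changes the potential: ΔV = −E·d·cosθ.
ΔV = −(4.47×10⁴ V/m)(0.748 m)cos37° = -2.67×10⁴ V.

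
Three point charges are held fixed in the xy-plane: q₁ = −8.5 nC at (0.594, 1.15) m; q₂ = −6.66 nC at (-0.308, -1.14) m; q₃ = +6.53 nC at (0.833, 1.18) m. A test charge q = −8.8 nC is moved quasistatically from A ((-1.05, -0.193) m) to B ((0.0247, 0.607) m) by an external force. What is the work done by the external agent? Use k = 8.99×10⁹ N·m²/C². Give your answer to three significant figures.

9.66×10⁻⁸ J

For quasistatic motion the external work equals the change in potential energy: W_ext = qΔV = q(V_B − V_A).
At A: distances to the source charges are 2.12 m, 1.20 m, 2.33 m; V_A = Σ kqᵢ/rᵢ = -60.6 V.
At B: distances to the source charges are 0.787 m, 1.78 m, 0.991 m; V_B = Σ kqᵢ/rᵢ = -71.5 V.
ΔV = V_B − V_A = -11.0 V.
W_ext = qΔV = (-8.80×10⁻⁹ C)(-11.0 V) = 9.66×10⁻⁸ J.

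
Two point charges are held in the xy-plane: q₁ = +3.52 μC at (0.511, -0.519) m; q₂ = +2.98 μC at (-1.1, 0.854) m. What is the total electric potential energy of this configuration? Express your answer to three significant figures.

0.0446 J

The assembly work is the sum of pairwise potential energies, U = Σ_{i<j} kqᵢqⱼ/rᵢⱼ.
Pair separations: r₁₂ = 2.12 m.
U = (0.0446) = 0.0446 J.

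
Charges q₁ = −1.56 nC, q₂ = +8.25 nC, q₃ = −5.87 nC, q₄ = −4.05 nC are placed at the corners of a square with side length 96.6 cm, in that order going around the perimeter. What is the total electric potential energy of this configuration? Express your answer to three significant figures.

-4.50×10⁻⁷ J

The assembly work is the sum of pairwise potential energies, U = Σ_{i<j} kqᵢqⱼ/rᵢⱼ.
The four side pairs have separation 0.966 m and the two diagonal pairs 1.37 m.
Summing all 6 pair terms gives U = -4.50×10⁻⁷ J.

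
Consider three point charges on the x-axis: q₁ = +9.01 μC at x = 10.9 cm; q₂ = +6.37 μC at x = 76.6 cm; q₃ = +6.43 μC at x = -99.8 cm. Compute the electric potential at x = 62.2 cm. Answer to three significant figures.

The total potential is the scalar sum of each charge's contribution, V = Σ kqᵢ/rᵢ.
Distances from the field point to each charge: r₁ = 0.513 m, r₂ = 0.144 m, r₃ = 1.62 m.
V = k[(9.01×10⁻⁶)/(0.513) + (6.37×10⁻⁶)/(0.144) + (6.43×10⁻⁶)/(1.62)] = 5.91×10⁵ V.

5.91×10⁵ V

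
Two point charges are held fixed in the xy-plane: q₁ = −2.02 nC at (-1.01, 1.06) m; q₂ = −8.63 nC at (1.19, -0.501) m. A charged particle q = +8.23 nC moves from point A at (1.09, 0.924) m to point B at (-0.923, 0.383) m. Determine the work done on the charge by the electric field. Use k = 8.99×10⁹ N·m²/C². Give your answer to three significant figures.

The work done by the electric force is W_field = −ΔU = −q(V_B − V_A) = q(V_A − V_B).
At A: distances to the source charges are 2.10 m, 1.43 m; V_A = Σ kqᵢ/rᵢ = -62.9 V.
At B: distances to the source charges are 0.683 m, 2.29 m; V_B = Σ kqᵢ/rᵢ = -60.5 V.
ΔV = V_B − V_A = 2.46 V.
W_field = −qΔV = −(8.23×10⁻⁹ C)(2.46 V) = -2.03×10⁻⁸ J.

-2.03×10⁻⁸ J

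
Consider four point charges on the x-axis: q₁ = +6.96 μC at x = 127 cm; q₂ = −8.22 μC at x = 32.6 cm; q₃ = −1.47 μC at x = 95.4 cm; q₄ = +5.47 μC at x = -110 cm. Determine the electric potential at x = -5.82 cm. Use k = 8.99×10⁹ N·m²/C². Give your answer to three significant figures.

The total potential is the scalar sum of each charge's contribution, V = Σ kqᵢ/rᵢ.
Distances from the field point to each charge: r₁ = 1.33 m, r₂ = 0.384 m, r₃ = 1.01 m, r₄ = 1.04 m.
V = k[(6.96×10⁻⁶)/(1.33) + (-8.22×10⁻⁶)/(0.384) + (-1.47×10⁻⁶)/(1.01) + (5.47×10⁻⁶)/(1.04)] = -1.11×10⁵ V.

-1.11×10⁵ V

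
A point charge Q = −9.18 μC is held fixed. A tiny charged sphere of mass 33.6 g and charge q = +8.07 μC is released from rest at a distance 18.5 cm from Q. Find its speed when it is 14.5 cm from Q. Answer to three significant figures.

Only the electrostatic force acts, so mechanical energy is conserved: ½mv² = U₁ − U₂ = kQq(1/r₁ − 1/r₂).
U₁ − U₂ = (8.99×10⁹ N·m²/C²)(-9.18×10⁻⁶ C)(8.07×10⁻⁶ C)(1/0.185 − 1/0.145) = 0.993 J.
v = √(2·0.993/0.0336) = 7.69 m/s.

7.69 m/s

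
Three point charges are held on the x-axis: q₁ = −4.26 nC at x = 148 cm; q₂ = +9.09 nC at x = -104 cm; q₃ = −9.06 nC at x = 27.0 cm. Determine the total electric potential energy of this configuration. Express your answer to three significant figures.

-4.17×10⁻⁷ J

The work to assemble the configuration equals its total potential energy, U = Σ kqᵢqⱼ/rᵢⱼ over all pairs.
Pair separations: r₁₂ = 2.52 m, r₁₃ = 1.21 m, r₂₃ = 1.31 m.
U = (-1.38×10⁻⁷) + (2.87×10⁻⁷) + (-5.65×10⁻⁷) = -4.17×10⁻⁷ J.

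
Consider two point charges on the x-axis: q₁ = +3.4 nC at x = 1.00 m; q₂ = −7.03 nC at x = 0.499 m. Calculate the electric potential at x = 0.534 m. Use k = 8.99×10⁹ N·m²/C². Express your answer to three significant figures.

Electric potential is a scalar, so the contributions from each charge add algebraically: V = Σ kqᵢ/rᵢ.
Distances from the field point to each charge: r₁ = 0.466 m, r₂ = 0.0350 m.
V = k[(3.40×10⁻⁹)/(0.466) + (-7.03×10⁻⁹)/(0.0350)] = -1740 V.

-1740 V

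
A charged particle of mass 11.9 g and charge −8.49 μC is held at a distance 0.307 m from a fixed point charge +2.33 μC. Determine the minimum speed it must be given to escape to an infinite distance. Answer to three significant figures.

To just escape, total mechanical energy must reach zero at infinity: ½mv²_min + U = 0, so ½mv²_min = −U = |kQq|/r.
|U| = |kQq|/r = (8.99×10⁹ N·m²/C²)(2.33×10⁻⁶)(8.49×10⁻⁶)/(0.307) = 0.579 J.
v_min = √(2|U|/m) = √(2·0.579/0.0119) = 9.87 m/s.

9.87 m/s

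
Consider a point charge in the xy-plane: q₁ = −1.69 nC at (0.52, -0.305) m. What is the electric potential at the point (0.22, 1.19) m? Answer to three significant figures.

The total potential is the scalar sum of each charge's contribution, V = Σ kqᵢ/rᵢ.
Distances from the field point to each charge: r₁ = 1.52 m.
V = k[(-1.69×10⁻⁹)/(1.52)] = -9.96 V.

-9.96 V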